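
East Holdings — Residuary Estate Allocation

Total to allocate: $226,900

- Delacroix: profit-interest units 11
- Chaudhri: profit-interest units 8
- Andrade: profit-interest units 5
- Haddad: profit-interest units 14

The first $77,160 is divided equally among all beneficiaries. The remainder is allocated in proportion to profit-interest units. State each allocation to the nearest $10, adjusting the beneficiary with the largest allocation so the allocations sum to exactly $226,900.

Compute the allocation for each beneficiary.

Equal tier: $77,160 ÷ 4 = $19,290 apiece.
Remainder $149,740 by profit-interest units (total 38): Delacroix 43,345.79 → $43,350; Chaudhri 31,524.21 → $31,520; Andrade 19,702.63 → $19,700; Haddad 55,167.37 → $55,170.
Totals: Delacroix $19,290 + $43,350 = $62,640; Chaudhri $19,290 + $31,520 = $50,810; Andrade $19,290 + $19,700 = $38,990; Haddad $19,290 + $55,170 = $74,460.

Delacroix: $62,640 · Chaudhri: $50,810 · Andrade: $38,990 · Haddad: $74,460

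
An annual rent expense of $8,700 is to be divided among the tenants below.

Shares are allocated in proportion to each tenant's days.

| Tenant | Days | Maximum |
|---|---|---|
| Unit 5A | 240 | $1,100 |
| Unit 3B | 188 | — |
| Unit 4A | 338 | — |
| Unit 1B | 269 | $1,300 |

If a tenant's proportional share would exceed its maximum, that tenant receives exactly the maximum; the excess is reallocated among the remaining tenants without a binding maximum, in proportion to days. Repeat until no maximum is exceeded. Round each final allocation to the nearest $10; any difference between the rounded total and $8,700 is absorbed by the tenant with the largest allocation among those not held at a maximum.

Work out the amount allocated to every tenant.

Unit 5A: $1,100 · Unit 3B: $2,250 · Unit 4A: $4,050 · Unit 1B: $1,300

Sum of days: 1,035.
Proportional shares (ignoring caps): Unit 5A 2,017.39; Unit 3B 1,580.29; Unit 4A 2,841.16; Unit 1B 2,261.16.
Held at cap: Unit 5A ($1,100), Unit 1B ($1,300); balance $6,300 reallocated over remaining days 526.
Redistributed shares: Unit 3B 2,251.71 → $2,250; Unit 4A 4,048.29 → $4,050.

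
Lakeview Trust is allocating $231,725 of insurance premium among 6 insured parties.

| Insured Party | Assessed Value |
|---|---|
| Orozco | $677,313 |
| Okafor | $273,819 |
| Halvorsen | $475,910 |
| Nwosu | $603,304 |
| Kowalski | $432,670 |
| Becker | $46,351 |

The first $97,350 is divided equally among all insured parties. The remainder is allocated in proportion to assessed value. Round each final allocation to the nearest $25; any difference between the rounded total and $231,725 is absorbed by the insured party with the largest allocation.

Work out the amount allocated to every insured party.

First tranche $97,350 split equally: $16,225 each.
Remainder $134,375 by assessed value (total 2,509,367): Orozco 36,269.68 → $36,275; Okafor 14,662.83 → $14,675; Halvorsen 25,484.68 → $25,475; Nwosu 32,306.54 → $32,300; Kowalski 23,169.20 → $23,175; Becker 2,482.07 → $2,475.
Totals: Orozco $16,225 + $36,275 = $52,500; Okafor $16,225 + $14,675 = $30,900; Halvorsen $16,225 + $25,475 = $41,700; Nwosu $16,225 + $32,300 = $48,525; Kowalski $16,225 + $23,175 = $39,400; Becker $16,225 + $2,475 = $18,700.

Orozco: $52,500 | Okafor: $30,900 | Halvorsen: $41,700 | Nwosu: $48,525 | Kowalski: $39,400 | Becker: $18,700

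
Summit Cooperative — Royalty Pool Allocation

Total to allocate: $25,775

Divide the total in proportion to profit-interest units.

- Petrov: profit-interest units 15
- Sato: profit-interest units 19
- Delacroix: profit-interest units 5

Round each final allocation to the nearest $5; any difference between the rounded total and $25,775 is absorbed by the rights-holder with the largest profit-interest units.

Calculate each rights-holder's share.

Profit-interest units total: 15 + 19 + 5 = 39.
Raw shares: Petrov 9,913.46; Sato 12,557.05; Delacroix 3,304.49.
After rounding ($5): Petrov $9,915; Sato $12,555; Delacroix $3,305. Sum = $25,775.
Sum already equals the total — no adjustment.

Petrov: $9,915; Sato: $12,555; Delacroix: $3,305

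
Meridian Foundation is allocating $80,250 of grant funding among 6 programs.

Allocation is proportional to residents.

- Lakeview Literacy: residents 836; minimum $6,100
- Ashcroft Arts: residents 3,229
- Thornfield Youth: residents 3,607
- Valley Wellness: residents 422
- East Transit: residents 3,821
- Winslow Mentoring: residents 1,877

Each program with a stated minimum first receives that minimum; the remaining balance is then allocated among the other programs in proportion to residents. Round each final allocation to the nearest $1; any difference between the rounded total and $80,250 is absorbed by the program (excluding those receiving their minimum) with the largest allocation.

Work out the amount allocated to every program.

Lakeview Literacy: $6,100 | Ashcroft Arts: $18,480 | Thornfield Youth: $20,644 | Valley Wellness: $2,415 | East Transit: $21,869 | Winslow Mentoring: $10,742

Fund the minimums — Lakeview Literacy $6,100. Remaining pool $74,150.
Remaining pool split over remaining residents 12,956: Ashcroft Arts 18,480.27 → $18,480; Thornfield Youth 20,643.64 → $20,644; Valley Wellness 2,415.20 → $2,415; East Transit 21,868.41 → $21,868; Winslow Mentoring 10,742.48 → $10,742.
Rounding difference +$1 applied to East Transit → $21,869.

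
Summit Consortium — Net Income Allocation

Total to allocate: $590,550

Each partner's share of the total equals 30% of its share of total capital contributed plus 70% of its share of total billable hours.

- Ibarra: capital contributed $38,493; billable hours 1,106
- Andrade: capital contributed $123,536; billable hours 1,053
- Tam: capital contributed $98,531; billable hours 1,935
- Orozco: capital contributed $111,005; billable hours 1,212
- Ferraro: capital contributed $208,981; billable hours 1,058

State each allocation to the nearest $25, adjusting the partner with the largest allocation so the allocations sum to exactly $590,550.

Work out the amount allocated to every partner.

Ibarra: $83,600 · Andrade: $106,100 · Tam: $155,750 · Orozco: $112,600 · Ferraro: $132,500

Capital contributed total 580,546; billable hours total 6,364.
Blended shares (30% capital contributed + 70% billable hours): Ibarra 0.1415; Andrade 0.1797; Tam 0.2638; Orozco 0.1907; Ferraro 0.2244.
Pro-rata amounts: Ibarra 83,589.10; Andrade 106,098.93; Tam 155,760.05; Orozco 112,602.98; Ferraro 132,498.93.
Rounded to nearest $25: Ibarra $83,600; Andrade $106,100; Tam $155,750; Orozco $112,600; Ferraro $132,500. Sum = $590,550.
Rounded total matches; no reconciliation needed.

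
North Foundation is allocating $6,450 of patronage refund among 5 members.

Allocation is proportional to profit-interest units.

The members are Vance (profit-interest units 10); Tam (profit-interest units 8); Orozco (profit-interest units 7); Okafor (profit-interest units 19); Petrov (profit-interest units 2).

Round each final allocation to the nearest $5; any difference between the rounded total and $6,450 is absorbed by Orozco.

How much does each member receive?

Vance: $1,400; Tam: $1,120; Orozco: $985; Okafor: $2,665; Petrov: $280

Profit-interest units total: 46.
Proportional shares: Vance 10/46 × $6,450 = 1,402.17; Tam 8/46 × $6,450 = 1,121.74; Orozco 7/46 × $6,450 = 981.52; Okafor 19/46 × $6,450 = 2,664.13; Petrov 2/46 × $6,450 = 280.43.
At nearest $5: Vance $1,400; Tam $1,120; Orozco $980; Okafor $2,665; Petrov $280. Sum = $6,445.
Difference $6,450 − $6,445 = +$5 applied to Orozco: Orozco becomes $985.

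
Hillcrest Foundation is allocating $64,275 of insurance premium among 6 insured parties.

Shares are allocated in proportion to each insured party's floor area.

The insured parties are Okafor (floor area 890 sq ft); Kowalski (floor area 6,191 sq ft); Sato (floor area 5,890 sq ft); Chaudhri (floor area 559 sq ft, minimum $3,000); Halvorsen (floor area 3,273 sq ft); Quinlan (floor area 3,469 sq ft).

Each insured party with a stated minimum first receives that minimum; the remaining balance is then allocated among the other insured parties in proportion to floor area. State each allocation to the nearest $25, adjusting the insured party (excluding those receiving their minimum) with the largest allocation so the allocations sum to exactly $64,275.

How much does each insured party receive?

Minimums first: Chaudhri $3,000. Balance $61,275.
Balance split over remaining floor area 19,713: Okafor 2,766.44 → $2,775; Kowalski 19,243.83 → $19,250; Sato 18,308.21 → $18,300; Halvorsen 10,173.65 → $10,175; Quinlan 10,782.88 → $10,775.

Okafor: $2,775 | Kowalski: $19,250 | Sato: $18,300 | Chaudhri: $3,000 | Halvorsen: $10,175 | Quinlan: $10,775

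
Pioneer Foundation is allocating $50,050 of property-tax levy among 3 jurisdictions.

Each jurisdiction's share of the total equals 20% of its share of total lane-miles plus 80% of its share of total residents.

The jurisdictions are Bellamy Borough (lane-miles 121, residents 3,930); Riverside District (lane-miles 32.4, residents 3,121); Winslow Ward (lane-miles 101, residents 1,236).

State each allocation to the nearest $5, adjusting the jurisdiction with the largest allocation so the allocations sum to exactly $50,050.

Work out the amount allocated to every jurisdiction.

Bellamy Borough: $23,750; Riverside District: $16,355; Winslow Ward: $9,945

Lane-miles total 254.4; residents total 8,287.
Composite weights (20% lane-miles + 80% residents): Bellamy Borough 0.4745; Riverside District 0.3268; Winslow Ward 0.1987.
Unrounded shares: Bellamy Borough 23,749.49; Riverside District 16,354.48; Winslow Ward 9,946.03.
After rounding ($5): Bellamy Borough $23,750; Riverside District $16,355; Winslow Ward $9,945. Sum = $50,050.
No rounding difference to absorb.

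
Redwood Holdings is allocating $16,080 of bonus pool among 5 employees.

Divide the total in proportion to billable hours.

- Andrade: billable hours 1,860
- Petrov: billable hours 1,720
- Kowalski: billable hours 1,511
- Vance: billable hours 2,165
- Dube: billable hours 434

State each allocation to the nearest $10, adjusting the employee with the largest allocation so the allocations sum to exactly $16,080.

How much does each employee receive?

Andrade: $3,890; Petrov: $3,600; Kowalski: $3,160; Vance: $4,520; Dube: $910

Billable hours total: 7,690.
Raw shares: Andrade 1,860/7,690 × $16,080 = 3,889.31; Petrov 1,720/7,690 × $16,080 = 3,596.57; Kowalski 1,511/7,690 × $16,080 = 3,159.54; Vance 2,165/7,690 × $16,080 = 4,527.07; Dube 434/7,690 × $16,080 = 907.51.
Rounded to nearest $10: Andrade $3,890; Petrov $3,600; Kowalski $3,160; Vance $4,530; Dube $910. Sum = $16,090.
Difference $16,080 − $16,090 = −$10 applied to largest allocation (Vance): Vance becomes $4,520.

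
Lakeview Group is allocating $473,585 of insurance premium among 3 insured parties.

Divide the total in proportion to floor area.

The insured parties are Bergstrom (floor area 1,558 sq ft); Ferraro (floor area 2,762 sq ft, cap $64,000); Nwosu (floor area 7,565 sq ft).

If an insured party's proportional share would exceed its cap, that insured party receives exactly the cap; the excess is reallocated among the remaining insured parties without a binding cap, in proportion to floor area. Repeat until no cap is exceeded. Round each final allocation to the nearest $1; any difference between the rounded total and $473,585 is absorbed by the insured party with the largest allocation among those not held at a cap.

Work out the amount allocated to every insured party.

Combined floor area = 11,885.
Pro-rata shares before constraints: Bergstrom 62,082.07; Ferraro 110,058.21; Nwosu 301,444.72.
Held at cap: Ferraro ($64,000); remaining pool $409,585 reallocated over remaining floor area 9,123.
Redistributed shares: Bergstrom 69,947.76 → $69,948; Nwosu 339,637.24 → $339,637.

Bergstrom: $69,948; Ferraro: $64,000; Nwosu: $339,637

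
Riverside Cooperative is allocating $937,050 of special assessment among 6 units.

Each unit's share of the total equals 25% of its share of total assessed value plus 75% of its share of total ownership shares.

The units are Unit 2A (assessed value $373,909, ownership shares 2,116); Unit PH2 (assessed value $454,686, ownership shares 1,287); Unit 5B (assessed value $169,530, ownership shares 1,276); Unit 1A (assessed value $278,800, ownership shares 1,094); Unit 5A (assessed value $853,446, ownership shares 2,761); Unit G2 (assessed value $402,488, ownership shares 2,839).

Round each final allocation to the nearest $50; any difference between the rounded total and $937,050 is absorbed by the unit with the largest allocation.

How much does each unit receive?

Unit 2A: $165,350 | Unit PH2: $121,600 | Unit 5B: $94,550 | Unit 1A: $93,400 | Unit 5A: $249,500 | Unit G2: $212,650

Assessed value total 2,532,859; ownership shares total 11,373.
Composite weights (25% assessed value + 75% ownership shares): Unit 2A 0.1764; Unit PH2 0.1298; Unit 5B 0.1009; Unit 1A 0.0997; Unit 5A 0.2663; Unit G2 0.2269.
Raw shares: Unit 2A 165,339.51; Unit PH2 121,582.98; Unit 5B 94,529.35; Unit 1A 93,389.09; Unit 5A 249,548.96; Unit G2 212,660.11.
At nearest $50: Unit 2A $165,350; Unit PH2 $121,600; Unit 5B $94,550; Unit 1A $93,400; Unit 5A $249,550; Unit G2 $212,650. Sum = $937,100.
Difference $937,050 − $937,100 = −$50 applied to largest allocation (Unit 5A): Unit 5A becomes $249,500.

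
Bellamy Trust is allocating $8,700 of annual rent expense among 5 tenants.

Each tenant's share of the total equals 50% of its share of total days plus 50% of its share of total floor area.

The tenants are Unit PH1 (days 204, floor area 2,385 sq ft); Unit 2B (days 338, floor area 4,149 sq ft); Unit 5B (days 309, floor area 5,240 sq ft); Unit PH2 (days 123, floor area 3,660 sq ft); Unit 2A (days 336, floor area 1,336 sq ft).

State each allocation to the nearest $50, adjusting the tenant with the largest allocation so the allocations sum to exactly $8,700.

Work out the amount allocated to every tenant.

Days total 1,310; floor area total 16,770.
Blended shares (50% days + 50% floor area): Unit PH1 0.1490; Unit 2B 0.2527; Unit 5B 0.2742; Unit PH2 0.1561; Unit 2A 0.1681.
Raw shares: Unit PH1 1,296.05; Unit 2B 2,198.58; Unit 5B 2,385.28; Unit PH2 1,357.81; Unit 2A 1,462.27.
Rounded to nearest $50: Unit PH1 $1,300; Unit 2B $2,200; Unit 5B $2,400; Unit PH2 $1,350; Unit 2A $1,450. Sum = $8,700.
Rounded total matches; no reconciliation needed.

Unit PH1: $1,300; Unit 2B: $2,200; Unit 5B: $2,400; Unit PH2: $1,350; Unit 2A: $1,450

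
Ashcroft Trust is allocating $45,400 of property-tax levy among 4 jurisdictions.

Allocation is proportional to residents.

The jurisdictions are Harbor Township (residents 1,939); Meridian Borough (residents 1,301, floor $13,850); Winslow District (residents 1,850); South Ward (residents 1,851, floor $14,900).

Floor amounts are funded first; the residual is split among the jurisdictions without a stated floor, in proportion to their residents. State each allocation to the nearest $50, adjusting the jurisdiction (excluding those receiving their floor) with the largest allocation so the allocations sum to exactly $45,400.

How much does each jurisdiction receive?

Harbor Township: $8,500 | Meridian Borough: $13,850 | Winslow District: $8,150 | South Ward: $14,900

Guaranteed amounts: Meridian Borough $13,850; South Ward $14,900. Balance $16,650.
Balance split over remaining residents 3,789: Harbor Township 8,520.55 → $8,500; Winslow District 8,129.45 → $8,150.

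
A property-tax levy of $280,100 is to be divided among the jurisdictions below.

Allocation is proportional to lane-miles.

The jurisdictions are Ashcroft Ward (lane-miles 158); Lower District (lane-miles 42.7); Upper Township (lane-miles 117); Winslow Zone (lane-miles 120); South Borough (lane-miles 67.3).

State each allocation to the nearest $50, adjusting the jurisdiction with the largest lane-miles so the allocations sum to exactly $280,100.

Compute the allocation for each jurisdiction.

Ashcroft Ward: $87,600; Lower District: $23,700; Upper Township: $64,900; Winslow Zone: $66,550; South Borough: $37,350

Total lane-miles = 505.
Proportional shares: Ashcroft Ward 158/505 × $280,100 = 87,635.25; Lower District 42.7/505 × $280,100 = 23,683.70; Upper Township 117/505 × $280,100 = 64,894.46; Winslow Zone 120/505 × $280,100 = 66,558.42; South Borough 67.3/505 × $280,100 = 37,328.18.
At nearest $50: Ashcroft Ward $87,650; Lower District $23,700; Upper Township $64,900; Winslow Zone $66,550; South Borough $37,350. Sum = $280,150.
Difference $280,100 − $280,150 = −$50 applied to largest lane-miles (Ashcroft Ward): Ashcroft Ward becomes $87,600.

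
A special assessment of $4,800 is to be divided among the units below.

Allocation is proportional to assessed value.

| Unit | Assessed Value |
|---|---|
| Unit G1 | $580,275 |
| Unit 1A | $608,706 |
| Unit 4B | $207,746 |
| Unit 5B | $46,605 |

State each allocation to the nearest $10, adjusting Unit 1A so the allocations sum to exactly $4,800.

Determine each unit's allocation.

Sum of assessed value: 1,443,332.
Proportional shares: Unit G1 580,275/1,443,332 × $4,800 = 1,929.78; Unit 1A 608,706/1,443,332 × $4,800 = 2,024.34; Unit 4B 207,746/1,443,332 × $4,800 = 690.89; Unit 5B 46,605/1,443,332 × $4,800 = 154.99.
At nearest $10: Unit G1 $1,930; Unit 1A $2,020; Unit 4B $690; Unit 5B $150. Sum = $4,790.
Difference $4,800 − $4,790 = +$10 applied to Unit 1A: Unit 1A becomes $2,030.

Unit G1: $1,930 · Unit 1A: $2,030 · Unit 4B: $690 · Unit 5B: $150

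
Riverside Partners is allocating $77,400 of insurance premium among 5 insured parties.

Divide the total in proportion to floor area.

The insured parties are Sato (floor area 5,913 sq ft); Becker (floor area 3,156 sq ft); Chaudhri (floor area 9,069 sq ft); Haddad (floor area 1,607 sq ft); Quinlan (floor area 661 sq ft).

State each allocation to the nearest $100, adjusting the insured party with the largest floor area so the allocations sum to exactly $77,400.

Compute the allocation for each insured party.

Sato: $22,400; Becker: $12,000; Chaudhri: $34,400; Haddad: $6,100; Quinlan: $2,500

Total floor area = 5,913 + 3,156 + 9,069 + 1,607 + 661 = 20,406.
Raw shares: Sato 22,428.02; Becker 11,970.71; Chaudhri 34,398.74; Haddad 6,095.35; Quinlan 2,507.17.
At nearest $100: Sato $22,400; Becker $12,000; Chaudhri $34,400; Haddad $6,100; Quinlan $2,500. Sum = $77,400.
Rounded total matches; no reconciliation needed.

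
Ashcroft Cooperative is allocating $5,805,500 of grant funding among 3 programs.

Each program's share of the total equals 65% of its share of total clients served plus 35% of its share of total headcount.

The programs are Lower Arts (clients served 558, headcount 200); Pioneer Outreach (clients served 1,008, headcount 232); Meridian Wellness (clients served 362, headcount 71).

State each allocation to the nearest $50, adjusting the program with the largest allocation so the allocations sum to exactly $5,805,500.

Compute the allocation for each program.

Clients served total 1,928; headcount total 503.
Combined weights (65% clients served + 35% headcount): Lower Arts 0.3273; Pioneer Outreach 0.5013; Meridian Wellness 0.1714.
Unrounded shares: Lower Arts 1,900,067.10; Pioneer Outreach 2,910,096.49; Meridian Wellness 995,336.41.
After rounding ($50): Lower Arts $1,900,050; Pioneer Outreach $2,910,100; Meridian Wellness $995,350. Sum = $5,805,500.
No rounding difference to absorb.

Lower Arts: $1,900,050; Pioneer Outreach: $2,910,100; Meridian Wellness: $995,350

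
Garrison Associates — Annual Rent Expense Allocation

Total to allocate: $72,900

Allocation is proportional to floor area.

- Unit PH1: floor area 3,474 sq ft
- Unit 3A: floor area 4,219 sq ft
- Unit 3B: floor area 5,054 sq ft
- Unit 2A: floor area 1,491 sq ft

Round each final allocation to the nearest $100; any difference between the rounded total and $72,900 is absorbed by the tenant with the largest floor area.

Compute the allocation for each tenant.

Floor area total: 3,474 + 4,219 + 5,054 + 1,491 = 14,238.
Proportional shares: Unit PH1 17,787.23; Unit 3A 21,601.71; Unit 3B 25,876.99; Unit 2A 7,634.07.
Rounded to nearest $100: Unit PH1 $17,800; Unit 3A $21,600; Unit 3B $25,900; Unit 2A $7,600. Sum = $72,900.
No rounding difference to absorb.

Unit PH1: $17,800; Unit 3A: $21,600; Unit 3B: $25,900; Unit 2A: $7,600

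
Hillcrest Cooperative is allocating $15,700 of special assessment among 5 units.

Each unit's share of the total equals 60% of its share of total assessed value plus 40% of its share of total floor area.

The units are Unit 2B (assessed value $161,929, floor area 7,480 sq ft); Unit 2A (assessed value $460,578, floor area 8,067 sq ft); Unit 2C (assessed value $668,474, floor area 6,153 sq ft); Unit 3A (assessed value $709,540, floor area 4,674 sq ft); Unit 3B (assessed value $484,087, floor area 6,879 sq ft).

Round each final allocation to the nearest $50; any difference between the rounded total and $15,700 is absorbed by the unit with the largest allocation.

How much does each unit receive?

Unit 2B: $2,050; Unit 2A: $3,250; Unit 2C: $3,700; Unit 3A: $3,550; Unit 3B: $3,150

Assessed value total 2,484,608; floor area total 33,253.
Composite weights (60% assessed value + 40% floor area): Unit 2B 0.1291; Unit 2A 0.2083; Unit 2C 0.2354; Unit 3A 0.2276; Unit 3B 0.1996.
Unrounded shares: Unit 2B 2,026.56; Unit 2A 3,269.70; Unit 2C 3,696.44; Unit 3A 3,572.82; Unit 3B 3,134.47.
After rounding ($50): Unit 2B $2,050; Unit 2A $3,250; Unit 2C $3,700; Unit 3A $3,550; Unit 3B $3,150. Sum = $15,700.
Sum already equals the total — no adjustment.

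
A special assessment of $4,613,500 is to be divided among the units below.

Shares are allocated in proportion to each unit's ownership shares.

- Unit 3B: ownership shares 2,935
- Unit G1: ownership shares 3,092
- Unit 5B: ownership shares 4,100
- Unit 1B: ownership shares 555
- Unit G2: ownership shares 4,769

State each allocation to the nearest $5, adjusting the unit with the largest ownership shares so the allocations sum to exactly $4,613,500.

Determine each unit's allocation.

Sum of ownership shares: 2,935 + 3,092 + 4,100 + 555 + 4,769 = 15,451.
Raw shares: Unit 3B 876,358.97; Unit G1 923,237.46; Unit 5B 1,224,215.26; Unit 1B 165,716.94; Unit G2 1,423,971.36.
At nearest $5: Unit 3B $876,360; Unit G1 $923,235; Unit 5B $1,224,215; Unit 1B $165,715; Unit G2 $1,423,970. Sum = $4,613,495.
Difference $4,613,500 − $4,613,495 = +$5 applied to largest ownership shares (Unit G2): Unit G2 becomes $1,423,975.

Unit 3B: $876,360; Unit G1: $923,235; Unit 5B: $1,224,215; Unit 1B: $165,715; Unit G2: $1,423,975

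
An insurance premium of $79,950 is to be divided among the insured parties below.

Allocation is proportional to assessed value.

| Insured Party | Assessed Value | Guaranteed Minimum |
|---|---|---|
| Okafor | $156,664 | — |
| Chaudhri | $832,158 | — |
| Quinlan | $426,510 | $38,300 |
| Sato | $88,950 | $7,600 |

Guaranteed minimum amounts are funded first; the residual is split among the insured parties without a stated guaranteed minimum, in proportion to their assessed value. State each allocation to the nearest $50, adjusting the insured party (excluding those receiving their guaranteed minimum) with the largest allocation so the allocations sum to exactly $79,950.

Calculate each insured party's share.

Okafor: $5,400; Chaudhri: $28,650; Quinlan: $38,300; Sato: $7,600

Fund the minimums — Quinlan $38,300; Sato $7,600. Remaining pool $34,050.
Remaining pool split over remaining assessed value 988,822: Okafor 5,394.71 → $5,400; Chaudhri 28,655.29 → $28,650.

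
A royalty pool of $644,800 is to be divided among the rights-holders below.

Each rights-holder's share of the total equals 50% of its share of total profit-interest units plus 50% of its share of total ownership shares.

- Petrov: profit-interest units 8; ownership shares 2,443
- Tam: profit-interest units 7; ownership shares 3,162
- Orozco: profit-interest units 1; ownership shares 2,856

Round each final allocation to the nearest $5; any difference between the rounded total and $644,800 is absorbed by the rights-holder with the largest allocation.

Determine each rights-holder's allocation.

Totals — profit-interest units 16, ownership shares 8,461.
Combined weights (50% profit-interest units + 50% ownership shares): Petrov 0.3944; Tam 0.4056; Orozco 0.2000.
Raw shares: Petrov 254,288.67; Tam 261,535.62; Orozco 128,975.72.
At nearest $5: Petrov $254,290; Tam $261,535; Orozco $128,975. Sum = $644,800.
Rounded total matches; no reconciliation needed.

Petrov: $254,290; Tam: $261,535; Orozco: $128,975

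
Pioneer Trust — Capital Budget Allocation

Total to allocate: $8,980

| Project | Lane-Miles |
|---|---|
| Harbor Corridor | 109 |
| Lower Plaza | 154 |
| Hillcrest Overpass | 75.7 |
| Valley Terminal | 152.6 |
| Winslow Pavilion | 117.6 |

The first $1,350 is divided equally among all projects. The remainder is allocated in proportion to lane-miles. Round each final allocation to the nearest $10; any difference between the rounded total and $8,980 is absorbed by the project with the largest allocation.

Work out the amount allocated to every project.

Harbor Corridor: $1,640 · Lower Plaza: $2,200 · Hillcrest Overpass: $1,220 · Valley Terminal: $2,180 · Winslow Pavilion: $1,740

Equal tier: $1,350 ÷ 5 = $270 apiece.
Remainder $7,630 by lane-miles (total 608.9): Harbor Corridor 1,365.86 → $1,370; Lower Plaza 1,929.74 → $1,930; Hillcrest Overpass 948.58 → $950; Valley Terminal 1,912.20 → $1,910; Winslow Pavilion 1,473.62 → $1,470.
Totals: Harbor Corridor $270 + $1,370 = $1,640; Lower Plaza $270 + $1,930 = $2,200; Hillcrest Overpass $270 + $950 = $1,220; Valley Terminal $270 + $1,910 = $2,180; Winslow Pavilion $270 + $1,470 = $1,740.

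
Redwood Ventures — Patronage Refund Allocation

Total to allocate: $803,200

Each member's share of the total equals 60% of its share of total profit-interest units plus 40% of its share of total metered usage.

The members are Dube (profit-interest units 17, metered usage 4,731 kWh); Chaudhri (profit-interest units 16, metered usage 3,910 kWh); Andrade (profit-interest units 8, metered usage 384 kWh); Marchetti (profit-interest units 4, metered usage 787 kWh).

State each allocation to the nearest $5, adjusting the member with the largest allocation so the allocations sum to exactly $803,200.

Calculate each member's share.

Totals — profit-interest units 45, metered usage 9,812.
Composite weights (60% profit-interest units + 40% metered usage): Dube 0.4195; Chaudhri 0.3727; Andrade 0.1223; Marchetti 0.0854.
Raw shares: Dube 336,968.54; Chaudhri 299,376.73; Andrade 98,248.20; Marchetti 68,606.53.
Rounded to nearest $5: Dube $336,970; Chaudhri $299,375; Andrade $98,250; Marchetti $68,605. Sum = $803,200.
Rounded total matches; no reconciliation needed.

Dube: $336,970; Chaudhri: $299,375; Andrade: $98,250; Marchetti: $68,605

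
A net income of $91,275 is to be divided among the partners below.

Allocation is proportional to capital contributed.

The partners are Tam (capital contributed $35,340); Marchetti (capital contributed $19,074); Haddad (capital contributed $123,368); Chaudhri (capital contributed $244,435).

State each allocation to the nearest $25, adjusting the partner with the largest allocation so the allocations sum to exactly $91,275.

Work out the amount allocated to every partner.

Tam: $7,650; Marchetti: $4,125; Haddad: $26,675; Chaudhri: $52,825

Total capital contributed = 422,217.
Pro-rata amounts: Tam 35,340/422,217 × $91,275 = 7,639.81; Marchetti 19,074/422,217 × $91,275 = 4,123.42; Haddad 123,368/422,217 × $91,275 = 26,669.73; Chaudhri 244,435/422,217 × $91,275 = 52,842.03.
Rounded to nearest $25: Tam $7,650; Marchetti $4,125; Haddad $26,675; Chaudhri $52,850. Sum = $91,300.
Difference $91,275 − $91,300 = −$25 applied to largest allocation (Chaudhri): Chaudhri becomes $52,825.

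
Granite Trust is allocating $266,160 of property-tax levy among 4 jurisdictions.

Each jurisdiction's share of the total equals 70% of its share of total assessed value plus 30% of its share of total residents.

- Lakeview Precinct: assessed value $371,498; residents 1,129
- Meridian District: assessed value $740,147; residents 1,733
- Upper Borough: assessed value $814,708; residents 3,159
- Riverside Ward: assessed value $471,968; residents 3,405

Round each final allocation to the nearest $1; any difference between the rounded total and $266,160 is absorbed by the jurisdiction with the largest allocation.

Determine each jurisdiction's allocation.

Lakeview Precinct: $38,423; Meridian District: $72,178; Upper Borough: $90,051; Riverside Ward: $65,508

Assessed value total 2,398,321; residents total 9,426.
Blended shares (70% assessed value + 30% residents): Lakeview Precinct 0.1444; Meridian District 0.2712; Upper Borough 0.3383; Riverside Ward 0.2461.
Raw shares: Lakeview Precinct 38,423.38; Meridian District 72,178.14; Upper Borough 90,050.07; Riverside Ward 65,508.41.
Rounded to nearest $1: Lakeview Precinct $38,423; Meridian District $72,178; Upper Borough $90,050; Riverside Ward $65,508. Sum = $266,159.
Difference $266,160 − $266,159 = +$1 applied to largest allocation (Upper Borough): Upper Borough becomes $90,051.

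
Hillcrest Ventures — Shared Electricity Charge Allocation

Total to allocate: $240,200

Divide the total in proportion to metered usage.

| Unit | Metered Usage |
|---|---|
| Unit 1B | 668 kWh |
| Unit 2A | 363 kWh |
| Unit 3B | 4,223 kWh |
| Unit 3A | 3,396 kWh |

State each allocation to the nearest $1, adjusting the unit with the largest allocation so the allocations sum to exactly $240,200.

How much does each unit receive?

Unit 1B: $18,550 · Unit 2A: $10,080 · Unit 3B: $117,267 · Unit 3A: $94,303

Combined metered usage = 8,650.
Proportional shares: Unit 1B 668/8,650 × $240,200 = 18,549.55; Unit 2A 363/8,650 × $240,200 = 10,080.07; Unit 3B 4,223/8,650 × $240,200 = 117,267.58; Unit 3A 3,396/8,650 × $240,200 = 94,302.80.
At nearest $1: Unit 1B $18,550; Unit 2A $10,080; Unit 3B $117,268; Unit 3A $94,303. Sum = $240,201.
Difference $240,200 − $240,201 = −$1 applied to largest allocation (Unit 3B): Unit 3B becomes $117,267.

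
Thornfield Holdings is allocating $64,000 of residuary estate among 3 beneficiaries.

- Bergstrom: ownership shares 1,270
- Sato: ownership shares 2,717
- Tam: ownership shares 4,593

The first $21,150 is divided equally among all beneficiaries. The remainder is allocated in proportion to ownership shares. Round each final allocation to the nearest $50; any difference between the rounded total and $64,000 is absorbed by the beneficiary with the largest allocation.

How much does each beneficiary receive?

Equal tier: $21,150 ÷ 3 = $7,050 apiece.
Remainder $42,850 by ownership shares (total 8,580): Bergstrom 6,342.60 → $6,350; Sato 13,569.17 → $13,550; Tam 22,938.23 → $22,950.
Totals: Bergstrom $7,050 + $6,350 = $13,400; Sato $7,050 + $13,550 = $20,600; Tam $7,050 + $22,950 = $30,000.

Bergstrom: $13,400 · Sato: $20,600 · Tam: $30,000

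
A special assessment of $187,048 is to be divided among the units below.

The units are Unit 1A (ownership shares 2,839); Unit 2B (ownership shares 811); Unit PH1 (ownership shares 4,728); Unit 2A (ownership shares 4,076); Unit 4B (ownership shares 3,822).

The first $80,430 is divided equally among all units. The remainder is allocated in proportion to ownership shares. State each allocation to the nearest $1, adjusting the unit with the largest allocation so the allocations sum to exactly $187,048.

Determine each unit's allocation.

First tranche $80,430 split equally: $16,086 each.
Remainder $106,618 by ownership shares (total 16,276): Unit 1A 18,597.23 → $18,597; Unit 2B 5,312.56 → $5,313; Unit PH1 30,971.36 → $30,971; Unit 2A 26,700.35 → $26,700; Unit 4B 25,036.495 → $25,036.
Rounding difference +$1 on remainder applied to Unit PH1.
Totals: Unit 1A $16,086 + $18,597 = $34,683; Unit 2B $16,086 + $5,313 = $21,399; Unit PH1 $16,086 + $30,972 = $47,058; Unit 2A $16,086 + $26,700 = $42,786; Unit 4B $16,086 + $25,036 = $41,122.

Unit 1A: $34,683 · Unit 2B: $21,399 · Unit PH1: $47,058 · Unit 2A: $42,786 · Unit 4B: $41,122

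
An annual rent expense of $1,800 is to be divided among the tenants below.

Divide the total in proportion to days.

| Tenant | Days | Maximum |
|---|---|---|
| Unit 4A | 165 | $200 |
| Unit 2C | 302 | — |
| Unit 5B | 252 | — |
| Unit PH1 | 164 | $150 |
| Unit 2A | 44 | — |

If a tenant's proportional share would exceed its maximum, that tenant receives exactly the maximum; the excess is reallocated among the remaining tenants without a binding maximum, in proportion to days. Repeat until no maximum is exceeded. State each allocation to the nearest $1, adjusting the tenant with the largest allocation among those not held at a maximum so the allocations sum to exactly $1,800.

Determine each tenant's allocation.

Sum of days: 927.
Unconstrained shares: Unit 4A 320.39; Unit 2C 586.41; Unit 5B 489.32; Unit PH1 318.45; Unit 2A 85.44.
Held at cap: Unit 4A ($200), Unit PH1 ($150); remaining pool $1,450 reallocated over remaining days 598.
Remaining shares: Unit 2C 732.27 → $732; Unit 5B 611.04 → $611; Unit 2A 106.69 → $107.

Unit 4A: $200; Unit 2C: $732; Unit 5B: $611; Unit PH1: $150; Unit 2A: $107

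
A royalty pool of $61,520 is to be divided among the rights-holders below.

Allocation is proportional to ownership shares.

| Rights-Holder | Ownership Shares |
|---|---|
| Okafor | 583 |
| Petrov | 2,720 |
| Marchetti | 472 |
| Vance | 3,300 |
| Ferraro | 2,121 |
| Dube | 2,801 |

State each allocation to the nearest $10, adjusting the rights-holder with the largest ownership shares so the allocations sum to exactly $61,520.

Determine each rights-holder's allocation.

Total ownership shares = 583 + 2,720 + 472 + 3,300 + 2,121 + 2,801 = 11,997.
Unrounded shares: Okafor 2,989.59; Petrov 13,948.02; Marchetti 2,420.39; Vance 16,922.23; Ferraro 10,876.38; Dube 14,363.38.
Rounded to nearest $10: Okafor $2,990; Petrov $13,950; Marchetti $2,420; Vance $16,920; Ferraro $10,880; Dube $14,360. Sum = $61,520.
Rounded total matches; no reconciliation needed.

Okafor: $2,990; Petrov: $13,950; Marchetti: $2,420; Vance: $16,920; Ferraro: $10,880; Dube: $14,360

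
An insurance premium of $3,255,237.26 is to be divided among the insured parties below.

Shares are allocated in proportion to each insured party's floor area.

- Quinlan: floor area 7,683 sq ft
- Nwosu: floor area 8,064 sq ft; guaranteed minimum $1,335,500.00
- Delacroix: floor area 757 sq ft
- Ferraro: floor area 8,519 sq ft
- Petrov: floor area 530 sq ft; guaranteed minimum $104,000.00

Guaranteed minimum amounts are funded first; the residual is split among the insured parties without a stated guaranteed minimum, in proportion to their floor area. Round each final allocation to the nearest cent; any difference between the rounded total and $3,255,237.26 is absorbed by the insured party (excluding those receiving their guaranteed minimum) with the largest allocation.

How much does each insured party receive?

Quinlan: $822,590.33 · Nwosu: $1,335,500.00 · Delacroix: $81,049.18 · Ferraro: $912,097.75 · Petrov: $104,000.00

Minimums first: Nwosu $1,335,500.00; Petrov $104,000.00. Balance $1,815,737.26.
Balance split over remaining floor area 16,959: Quinlan 822,590.3278 → $822,590.33; Delacroix 81,049.1837 → $81,049.18; Ferraro 912,097.7486 → $912,097.75.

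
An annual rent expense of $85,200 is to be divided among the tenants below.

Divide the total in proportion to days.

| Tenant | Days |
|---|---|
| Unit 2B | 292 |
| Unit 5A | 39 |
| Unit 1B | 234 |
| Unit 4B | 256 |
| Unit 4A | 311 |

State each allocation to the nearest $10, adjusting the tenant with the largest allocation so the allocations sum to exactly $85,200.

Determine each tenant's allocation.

Days total: 1,132.
Pro-rata amounts: Unit 2B 292/1,132 × $85,200 = 21,977.39; Unit 5A 39/1,132 × $85,200 = 2,935.34; Unit 1B 234/1,132 × $85,200 = 17,612.01; Unit 4B 256/1,132 × $85,200 = 19,267.84; Unit 4A 311/1,132 × $85,200 = 23,407.42.
Rounded to nearest $10: Unit 2B $21,980; Unit 5A $2,940; Unit 1B $17,610; Unit 4B $19,270; Unit 4A $23,410. Sum = $85,210.
Difference $85,200 − $85,210 = −$10 applied to largest allocation (Unit 4A): Unit 4A becomes $23,400.

Unit 2B: $21,980 · Unit 5A: $2,940 · Unit 1B: $17,610 · Unit 4B: $19,270 · Unit 4A: $23,400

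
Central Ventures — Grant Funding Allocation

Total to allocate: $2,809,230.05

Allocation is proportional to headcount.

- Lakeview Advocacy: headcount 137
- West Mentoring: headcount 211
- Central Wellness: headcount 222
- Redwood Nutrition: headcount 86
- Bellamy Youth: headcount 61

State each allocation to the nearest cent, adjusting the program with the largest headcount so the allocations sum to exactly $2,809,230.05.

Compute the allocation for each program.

Headcount total: 137 + 211 + 222 + 86 + 61 = 717.
Pro-rata amounts: Lakeview Advocacy 536,770.5953; West Mentoring 826,705.0775; Central Wellness 869,803.4464; Redwood Nutrition 336,950.8847; Bellamy Youth 239,000.0461.
At nearest cent: Lakeview Advocacy $536,770.60; West Mentoring $826,705.08; Central Wellness $869,803.45; Redwood Nutrition $336,950.88; Bellamy Youth $239,000.05. Sum = $2,809,230.06.
Difference $2,809,230.05 − $2,809,230.06 = −$0.01 applied to largest headcount (Central Wellness): Central Wellness becomes $869,803.44.

Lakeview Advocacy: $536,770.60 · West Mentoring: $826,705.08 · Central Wellness: $869,803.44 · Redwood Nutrition: $336,950.88 · Bellamy Youth: $239,000.05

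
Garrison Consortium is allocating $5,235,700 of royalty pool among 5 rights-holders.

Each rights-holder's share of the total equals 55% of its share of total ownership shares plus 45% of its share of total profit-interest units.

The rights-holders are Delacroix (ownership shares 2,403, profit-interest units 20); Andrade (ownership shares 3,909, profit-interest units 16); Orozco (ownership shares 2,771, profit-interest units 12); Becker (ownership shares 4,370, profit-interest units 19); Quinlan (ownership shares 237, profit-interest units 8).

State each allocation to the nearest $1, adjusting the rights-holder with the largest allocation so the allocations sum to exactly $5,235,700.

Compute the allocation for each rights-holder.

Totals — ownership shares 13,690, profit-interest units 75.
Blended shares (55% ownership shares + 45% profit-interest units): Delacroix 0.2165; Andrade 0.2530; Orozco 0.1833; Becker 0.2896; Quinlan 0.0575.
Proportional shares: Delacroix 1,133,745.13; Andrade 1,324,869.22; Orozco 959,838.81; Becker 1,516,081.26; Quinlan 301,165.57.
At nearest $1: Delacroix $1,133,745; Andrade $1,324,869; Orozco $959,839; Becker $1,516,081; Quinlan $301,166. Sum = $5,235,700.
No rounding difference to absorb.

Delacroix: $1,133,745; Andrade: $1,324,869; Orozco: $959,839; Becker: $1,516,081; Quinlan: $301,166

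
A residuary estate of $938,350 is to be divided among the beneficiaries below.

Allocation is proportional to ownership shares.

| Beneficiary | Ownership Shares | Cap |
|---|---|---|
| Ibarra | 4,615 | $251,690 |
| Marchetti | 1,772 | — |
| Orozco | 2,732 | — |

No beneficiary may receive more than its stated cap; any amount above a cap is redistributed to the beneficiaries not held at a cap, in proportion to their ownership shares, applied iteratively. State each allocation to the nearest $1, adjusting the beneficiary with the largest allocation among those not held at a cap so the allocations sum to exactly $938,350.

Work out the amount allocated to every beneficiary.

Sum of ownership shares: 9,119.
Proportional shares (ignoring caps): Ibarra 474,885.98; Marchetti 182,339.75; Orozco 281,124.27.
Capped: Ibarra ($251,690); residual $686,660 reallocated over remaining ownership shares 4,504.
Remaining shares: Marchetti 270,151.31 → $270,151; Orozco 416,508.69 → $416,509.

Ibarra: $251,690 · Marchetti: $270,151 · Orozco: $416,509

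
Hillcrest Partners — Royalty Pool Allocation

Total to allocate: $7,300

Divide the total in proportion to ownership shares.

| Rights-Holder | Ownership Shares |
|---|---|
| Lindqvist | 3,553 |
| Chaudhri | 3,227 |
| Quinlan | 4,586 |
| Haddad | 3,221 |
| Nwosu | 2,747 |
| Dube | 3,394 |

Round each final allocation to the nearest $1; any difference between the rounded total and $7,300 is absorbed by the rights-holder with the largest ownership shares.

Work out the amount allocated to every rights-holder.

Lindqvist: $1,251 | Chaudhri: $1,136 | Quinlan: $1,617 | Haddad: $1,134 | Nwosu: $967 | Dube: $1,195

Combined ownership shares = 3,553 + 3,227 + 4,586 + 3,221 + 2,747 + 3,394 = 20,728.
Unrounded shares: Lindqvist 1,251.30; Chaudhri 1,136.49; Quinlan 1,615.10; Haddad 1,134.37; Nwosu 967.44; Dube 1,195.30.
After rounding ($1): Lindqvist $1,251; Chaudhri $1,136; Quinlan $1,615; Haddad $1,134; Nwosu $967; Dube $1,195. Sum = $7,298.
Difference $7,300 − $7,298 = +$2 applied to largest ownership shares (Quinlan): Quinlan becomes $1,617.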